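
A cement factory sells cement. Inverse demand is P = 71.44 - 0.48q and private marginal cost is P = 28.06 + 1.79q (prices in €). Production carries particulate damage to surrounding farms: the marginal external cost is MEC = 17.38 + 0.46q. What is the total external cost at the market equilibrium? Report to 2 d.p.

Market equilibrium (private): 28.06 + 1.79q = 71.44 - 0.48q → q_m = 19.1101.
Total external cost = ∫₀^{q_m} (17.38 + 0.46q) dq = 17.38×19.1101 + ½×0.46×19.1101² = 416.1286.

€416.13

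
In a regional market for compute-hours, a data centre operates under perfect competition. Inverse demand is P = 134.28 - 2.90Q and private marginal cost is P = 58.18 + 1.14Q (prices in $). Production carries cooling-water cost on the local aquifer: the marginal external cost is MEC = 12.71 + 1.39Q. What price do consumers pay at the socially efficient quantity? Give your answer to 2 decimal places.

P = $100.43

Social marginal cost = private MC + MEC = 70.89 + 2.53Q.
Set SMC = demand: 70.89 + 2.53Q = 134.28 - 2.90Q → Q* = 11.6740.
Consumer price on the demand curve at Q*: 134.28 − 2.90×11.6740 = 100.4254.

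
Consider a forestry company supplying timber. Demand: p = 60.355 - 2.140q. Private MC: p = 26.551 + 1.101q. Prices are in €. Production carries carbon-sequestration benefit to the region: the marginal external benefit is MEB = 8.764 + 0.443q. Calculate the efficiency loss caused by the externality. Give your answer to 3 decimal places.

Market equilibrium (private): 26.551 + 1.101q = 60.355 - 2.140q → q_m = 10.4301.
Social marginal cost = private MC − MEB = 17.787 + 0.658q.
Set SMC = demand: 17.787 + 0.658q = 60.355 - 2.140q → q* = 15.2137.
The welfare-loss triangle has base |q_m − q*| and height MEB(q_m) (the vertical gap between SMC and demand is zero at q* and MEB at q_m).
DWL = ½ × 4.7836 × 13.3845 = 32.0130.

DWL = €32.013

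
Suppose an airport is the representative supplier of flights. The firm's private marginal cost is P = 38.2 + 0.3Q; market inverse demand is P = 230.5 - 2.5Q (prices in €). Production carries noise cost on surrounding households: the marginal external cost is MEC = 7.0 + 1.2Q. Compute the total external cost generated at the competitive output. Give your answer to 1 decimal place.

€3310.8

Market equilibrium (private): 38.2 + 0.3Q = 230.5 - 2.5Q → Q_m = 68.6786.
Total external cost = ∫₀^{Q_m} (7.0 + 1.2Q) dQ = 7.0×68.6786 + ½×1.2×68.6786² = 3310.8003.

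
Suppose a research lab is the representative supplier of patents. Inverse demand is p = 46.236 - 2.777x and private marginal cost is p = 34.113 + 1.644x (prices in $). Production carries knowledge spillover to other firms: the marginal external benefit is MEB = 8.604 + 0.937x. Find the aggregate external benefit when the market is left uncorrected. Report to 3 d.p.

$27.116

Market equilibrium (private): 34.113 + 1.644x = 46.236 - 2.777x → x_m = 2.7421.
Total external benefit = ∫₀^{x_m} (8.604 + 0.937x) dx = 8.604×2.7421 + ½×0.937×2.7421² = 27.1157.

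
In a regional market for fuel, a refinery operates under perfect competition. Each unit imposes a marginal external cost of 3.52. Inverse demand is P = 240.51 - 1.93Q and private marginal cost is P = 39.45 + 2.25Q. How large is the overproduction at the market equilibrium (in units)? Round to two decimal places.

Market equilibrium (private): 39.45 + 2.25Q = 240.51 - 1.93Q → Q_m = 48.1005.
Social marginal cost = private MC + MEC = 42.97 + 2.25Q.
Set SMC = demand: 42.97 + 2.25Q = 240.51 - 1.93Q → Q* = 47.2584.
Gap = |48.1005 − 47.2584| = 0.8421.

0.84 units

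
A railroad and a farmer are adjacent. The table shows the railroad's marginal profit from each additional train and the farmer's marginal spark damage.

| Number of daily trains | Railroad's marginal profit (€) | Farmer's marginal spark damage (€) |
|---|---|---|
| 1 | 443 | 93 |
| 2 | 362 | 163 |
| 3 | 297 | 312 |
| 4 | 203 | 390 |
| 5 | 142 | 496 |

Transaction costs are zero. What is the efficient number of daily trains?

Bargaining reaches the level where marginal profit last exceeds marginal spark damage.
That holds through level 2 (362 ≥ 163) but not at 3 (297 < 312).

2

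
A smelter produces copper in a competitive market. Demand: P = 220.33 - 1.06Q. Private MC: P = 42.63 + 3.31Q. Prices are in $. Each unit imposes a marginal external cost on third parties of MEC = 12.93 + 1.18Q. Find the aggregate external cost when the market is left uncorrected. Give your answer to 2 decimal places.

Market equilibrium (private): 42.63 + 3.31Q = 220.33 - 1.06Q → Q_m = 40.6636.
Total external cost = ∫₀^{Q_m} (12.93 + 1.18Q) dQ = 12.93×40.6636 + ½×1.18×40.6636² = 1501.3621.

$1501.36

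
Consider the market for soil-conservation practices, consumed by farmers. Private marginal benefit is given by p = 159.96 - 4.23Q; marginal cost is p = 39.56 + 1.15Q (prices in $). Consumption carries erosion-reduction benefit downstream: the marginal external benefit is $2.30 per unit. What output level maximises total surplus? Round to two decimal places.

Q* = 22.81

Social marginal benefit = demand + MEB = 162.26 - 4.23Q.
Set SMB = MC: 162.26 - 4.23Q = 39.56 + 1.15Q → Q* = 22.8067.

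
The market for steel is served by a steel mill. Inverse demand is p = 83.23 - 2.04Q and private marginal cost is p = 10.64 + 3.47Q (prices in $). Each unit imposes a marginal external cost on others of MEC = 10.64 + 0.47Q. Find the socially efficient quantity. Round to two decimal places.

Q* = 10.36

Social marginal cost = private MC + MEC = 21.28 + 3.94Q.
Set SMC = demand: 21.28 + 3.94Q = 83.23 - 2.04Q → Q* = 10.3595.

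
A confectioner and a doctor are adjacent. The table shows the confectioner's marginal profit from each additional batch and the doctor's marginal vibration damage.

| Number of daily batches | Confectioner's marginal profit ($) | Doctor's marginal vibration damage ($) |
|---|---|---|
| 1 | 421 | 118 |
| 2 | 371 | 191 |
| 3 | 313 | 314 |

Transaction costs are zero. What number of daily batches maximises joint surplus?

2

Bargaining reaches the level where marginal profit last exceeds marginal vibration damage.
That holds through level 2 (371 ≥ 191) but not at 3 (313 < 314).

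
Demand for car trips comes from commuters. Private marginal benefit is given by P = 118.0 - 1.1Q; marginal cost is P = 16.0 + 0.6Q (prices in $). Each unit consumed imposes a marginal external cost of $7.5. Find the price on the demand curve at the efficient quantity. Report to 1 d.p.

Social marginal benefit = demand − MEC = 110.5 - 1.1Q.
Set SMB = MC: 110.5 - 1.1Q = 16.0 + 0.6Q → Q* = 55.5882.
Consumer price on the demand curve at Q*: 118.0 − 1.1×55.5882 = 56.8530.

P = $56.9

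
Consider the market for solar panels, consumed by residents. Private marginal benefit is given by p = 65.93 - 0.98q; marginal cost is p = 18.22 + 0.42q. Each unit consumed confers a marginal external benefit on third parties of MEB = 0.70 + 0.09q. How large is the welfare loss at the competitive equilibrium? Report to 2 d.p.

Market equilibrium (private): 18.22 + 0.42q = 65.93 - 0.98q → q_m = 34.0786.
Social marginal benefit = demand + MEB = 66.63 - 0.89q.
Set SMB = MC: 66.63 - 0.89q = 18.22 + 0.42q → q* = 36.9542.
The loss is the area between SMB and MC from q* to q_m; with linear curves that's a triangle of height MEB(q_m).
DWL = ½ × 2.8756 × 3.7671 = 5.4163.

DWL = 5.42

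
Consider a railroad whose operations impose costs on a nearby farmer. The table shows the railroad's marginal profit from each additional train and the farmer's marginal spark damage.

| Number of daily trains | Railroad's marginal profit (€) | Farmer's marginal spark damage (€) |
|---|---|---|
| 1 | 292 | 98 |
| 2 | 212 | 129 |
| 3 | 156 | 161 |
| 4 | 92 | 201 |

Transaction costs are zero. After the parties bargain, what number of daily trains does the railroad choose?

2

Bargaining reaches the level where marginal profit last exceeds marginal spark damage.
That holds through level 2 (212 ≥ 129) but not at 3 (156 < 161).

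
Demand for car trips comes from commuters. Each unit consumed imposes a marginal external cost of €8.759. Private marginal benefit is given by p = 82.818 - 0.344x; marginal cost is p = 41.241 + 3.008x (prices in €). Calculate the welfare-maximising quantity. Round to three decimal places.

Social marginal benefit = demand − MEC = 74.059 - 0.344x.
Set SMB = MC: 74.059 - 0.344x = 41.241 + 3.008x → x* = 9.7906.

x* = 9.791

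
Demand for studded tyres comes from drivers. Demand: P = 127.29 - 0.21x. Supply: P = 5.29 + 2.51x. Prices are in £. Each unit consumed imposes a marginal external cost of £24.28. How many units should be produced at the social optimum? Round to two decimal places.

x* = 35.93

Social marginal benefit = demand − MEC = 103.01 - 0.21x.
Set SMB = MC: 103.01 - 0.21x = 5.29 + 2.51x → x* = 35.9265.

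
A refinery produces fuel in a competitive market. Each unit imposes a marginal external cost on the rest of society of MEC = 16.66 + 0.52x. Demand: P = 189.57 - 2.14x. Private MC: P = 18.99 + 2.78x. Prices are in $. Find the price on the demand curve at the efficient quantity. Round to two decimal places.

Social marginal cost = private MC + MEC = 35.65 + 3.30x.
Set SMC = demand: 35.65 + 3.30x = 189.57 - 2.14x → x* = 28.2941.
Consumer price on the demand curve at x*: 189.57 − 2.14×28.2941 = 129.0206.

P = $129.02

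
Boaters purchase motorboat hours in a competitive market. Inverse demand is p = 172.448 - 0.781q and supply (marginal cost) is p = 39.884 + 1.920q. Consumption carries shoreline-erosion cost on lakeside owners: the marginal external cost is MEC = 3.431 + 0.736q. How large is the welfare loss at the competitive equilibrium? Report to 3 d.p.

Market equilibrium (private): 39.884 + 1.920q = 172.448 - 0.781q → q_m = 49.0796.
Social marginal benefit = demand − MEC = 169.017 - 1.517q.
Set SMB = MC: 169.017 - 1.517q = 39.884 + 1.920q → q* = 37.5714.
The welfare-loss triangle has base |q_m − q*| and height MEC(q_m) (the vertical gap between SMB and MC is zero at q* and MEC at q_m).
DWL = ½ × 11.5082 × 39.5536 = 227.5954.

DWL = 227.595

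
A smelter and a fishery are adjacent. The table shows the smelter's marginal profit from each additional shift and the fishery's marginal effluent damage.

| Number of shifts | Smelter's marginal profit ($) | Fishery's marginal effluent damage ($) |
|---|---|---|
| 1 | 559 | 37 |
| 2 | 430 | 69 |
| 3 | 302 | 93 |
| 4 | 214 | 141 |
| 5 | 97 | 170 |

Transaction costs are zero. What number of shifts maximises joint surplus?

Bargaining reaches the level where marginal profit last exceeds marginal effluent damage.
That holds through level 4 (214 ≥ 141) but not at 5 (97 < 170).

4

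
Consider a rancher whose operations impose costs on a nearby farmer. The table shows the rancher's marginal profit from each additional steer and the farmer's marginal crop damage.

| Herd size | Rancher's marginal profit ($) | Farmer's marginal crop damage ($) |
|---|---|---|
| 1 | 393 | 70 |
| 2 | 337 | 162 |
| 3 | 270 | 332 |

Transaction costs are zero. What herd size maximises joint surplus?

Bargaining reaches the level where marginal profit last exceeds marginal crop damage.
That holds through level 2 (337 ≥ 162) but not at 3 (270 < 332).

2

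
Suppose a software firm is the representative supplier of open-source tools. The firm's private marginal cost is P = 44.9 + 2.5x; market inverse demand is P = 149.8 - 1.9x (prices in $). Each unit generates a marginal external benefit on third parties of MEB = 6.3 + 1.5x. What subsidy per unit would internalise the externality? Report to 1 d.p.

subsidy = $63.8 per unit

Social marginal cost = private MC − MEB = 38.6 + x.
Set SMC = demand: 38.6 + x = 149.8 - 1.9x → x* = 38.3448.
The Pigouvian subsidy equals MEB at x*: 6.3 + 1.5×38.3448 = 63.8172.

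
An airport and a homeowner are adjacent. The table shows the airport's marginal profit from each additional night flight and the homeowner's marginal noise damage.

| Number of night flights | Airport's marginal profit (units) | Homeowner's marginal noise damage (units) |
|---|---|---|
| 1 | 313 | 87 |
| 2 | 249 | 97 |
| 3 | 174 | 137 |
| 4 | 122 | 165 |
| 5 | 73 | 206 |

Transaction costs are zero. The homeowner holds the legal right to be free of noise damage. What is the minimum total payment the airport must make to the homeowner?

321

Efficient level: marginal profit ≥ marginal noise damage through level 3, so k* = 3.
With the homeowner holding the right, the airport must at least compensate total damage at k*: 87 + 97 + 137 = 321.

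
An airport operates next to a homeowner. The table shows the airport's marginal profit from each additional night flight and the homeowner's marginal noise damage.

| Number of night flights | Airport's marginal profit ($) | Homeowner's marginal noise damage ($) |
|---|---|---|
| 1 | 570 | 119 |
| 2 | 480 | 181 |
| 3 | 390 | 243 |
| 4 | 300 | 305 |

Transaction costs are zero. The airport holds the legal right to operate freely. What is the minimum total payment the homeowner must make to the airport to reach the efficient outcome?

Left alone the airport would choose level 4 (marginal profit stays positive).
Efficient level: k* = 3 (marginal profit ≥ marginal noise damage through 3).
The homeowner must at least cover the airport's forgone profit from cutting 4→3: 300 = 300.

$300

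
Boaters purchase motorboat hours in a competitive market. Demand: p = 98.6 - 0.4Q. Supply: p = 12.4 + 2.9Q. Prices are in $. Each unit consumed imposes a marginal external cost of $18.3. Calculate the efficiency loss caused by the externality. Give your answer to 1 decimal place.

DWL = $50.7

Market equilibrium (private): 12.4 + 2.9Q = 98.6 - 0.4Q → Q_m = 26.1212.
Social marginal benefit = demand − MEC = 80.3 - 0.4Q.
Set SMB = MC: 80.3 - 0.4Q = 12.4 + 2.9Q → Q* = 20.5758.
The welfare-loss triangle has base |Q_m − Q*| and height MEC(Q_m) (the vertical gap between SMB and MC is zero at Q* and MEC at Q_m).
DWL = ½ × 5.5454 × 18.3000 = 50.7404.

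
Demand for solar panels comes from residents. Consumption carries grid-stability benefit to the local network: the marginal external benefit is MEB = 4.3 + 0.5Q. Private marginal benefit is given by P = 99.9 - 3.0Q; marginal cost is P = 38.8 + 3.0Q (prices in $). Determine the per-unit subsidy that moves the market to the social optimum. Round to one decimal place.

Social marginal benefit = demand + MEB = 104.2 - 2.5Q.
Set SMB = MC: 104.2 - 2.5Q = 38.8 + 3.0Q → Q* = 11.8909.
The Pigouvian subsidy equals MEB at Q*: 4.3 + 0.5×11.8909 = 10.2455.

subsidy = $10.2 per unit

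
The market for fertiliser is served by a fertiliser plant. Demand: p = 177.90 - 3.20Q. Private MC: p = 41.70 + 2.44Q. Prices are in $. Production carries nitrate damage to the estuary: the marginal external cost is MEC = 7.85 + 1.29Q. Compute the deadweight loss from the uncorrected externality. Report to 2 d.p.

DWL = $109.75

Market equilibrium (private): 41.70 + 2.44Q = 177.90 - 3.20Q → Q_m = 24.1489.
Social marginal cost = private MC + MEC = 49.55 + 3.73Q.
Set SMC = demand: 49.55 + 3.73Q = 177.90 - 3.20Q → Q* = 18.5209.
The welfare-loss triangle has base |Q_m − Q*| and height MEC(Q_m) (the vertical gap between SMC and demand is zero at Q* and MEC at Q_m).
DWL = ½ × 5.6280 × 39.0021 = 109.7519.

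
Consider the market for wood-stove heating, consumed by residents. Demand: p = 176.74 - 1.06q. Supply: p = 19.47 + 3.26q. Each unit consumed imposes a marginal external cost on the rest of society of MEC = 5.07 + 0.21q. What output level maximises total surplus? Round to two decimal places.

Social marginal benefit = demand − MEC = 171.67 - 1.27q.
Set SMB = MC: 171.67 - 1.27q = 19.47 + 3.26q → q* = 33.5982.

q* = 33.60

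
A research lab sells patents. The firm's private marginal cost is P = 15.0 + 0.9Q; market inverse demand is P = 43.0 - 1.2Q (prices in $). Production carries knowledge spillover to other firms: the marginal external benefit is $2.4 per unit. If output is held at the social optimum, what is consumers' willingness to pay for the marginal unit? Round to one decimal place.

P = $25.6

Social marginal cost = private MC − MEB = 12.6 + 0.9Q.
Set SMC = demand: 12.6 + 0.9Q = 43.0 - 1.2Q → Q* = 14.4762.
Consumer price on the demand curve at Q*: 43.0 − 1.2×14.4762 = 25.6286.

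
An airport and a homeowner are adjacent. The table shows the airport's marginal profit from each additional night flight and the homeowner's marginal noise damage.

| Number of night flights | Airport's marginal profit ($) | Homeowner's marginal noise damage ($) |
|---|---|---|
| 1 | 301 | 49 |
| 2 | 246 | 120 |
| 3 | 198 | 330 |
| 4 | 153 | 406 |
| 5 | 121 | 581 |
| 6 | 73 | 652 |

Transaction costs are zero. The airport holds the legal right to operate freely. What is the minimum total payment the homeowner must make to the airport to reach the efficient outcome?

$545

Left alone the airport would choose level 6 (marginal profit stays positive).
Efficient level: k* = 2 (marginal profit ≥ marginal noise damage through 2).
The homeowner must at least cover the airport's forgone profit from cutting 6→2: 198 + 153 + 121 + 73 = 545.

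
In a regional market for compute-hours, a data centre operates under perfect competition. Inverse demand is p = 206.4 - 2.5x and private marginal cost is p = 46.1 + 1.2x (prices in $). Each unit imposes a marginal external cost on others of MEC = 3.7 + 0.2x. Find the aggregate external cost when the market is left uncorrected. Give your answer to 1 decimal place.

$348.0

Market equilibrium (private): 46.1 + 1.2x = 206.4 - 2.5x → x_m = 43.3243.
Total external cost = ∫₀^{x_m} (3.7 + 0.2x) dx = 3.7×43.3243 + ½×0.2×43.3243² = 347.9994.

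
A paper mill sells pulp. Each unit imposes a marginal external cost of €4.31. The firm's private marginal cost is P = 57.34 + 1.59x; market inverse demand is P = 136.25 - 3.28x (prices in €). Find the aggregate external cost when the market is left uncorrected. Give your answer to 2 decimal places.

Market equilibrium (private): 57.34 + 1.59x = 136.25 - 3.28x → x_m = 16.2033.
Total external cost = MEC × x_m = 4.31 × 16.2033 = 69.8362.

€69.84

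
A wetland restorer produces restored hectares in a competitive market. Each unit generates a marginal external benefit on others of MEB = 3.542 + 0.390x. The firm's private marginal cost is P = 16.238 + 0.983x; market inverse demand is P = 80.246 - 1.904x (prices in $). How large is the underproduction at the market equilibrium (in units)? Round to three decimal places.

4.881 units

Market equilibrium (private): 16.238 + 0.983x = 80.246 - 1.904x → x_m = 22.1711.
Social marginal cost = private MC − MEB = 12.696 + 0.593x.
Set SMC = demand: 12.696 + 0.593x = 80.246 - 1.904x → x* = 27.0525.
Gap = |22.1711 − 27.0525| = 4.8814.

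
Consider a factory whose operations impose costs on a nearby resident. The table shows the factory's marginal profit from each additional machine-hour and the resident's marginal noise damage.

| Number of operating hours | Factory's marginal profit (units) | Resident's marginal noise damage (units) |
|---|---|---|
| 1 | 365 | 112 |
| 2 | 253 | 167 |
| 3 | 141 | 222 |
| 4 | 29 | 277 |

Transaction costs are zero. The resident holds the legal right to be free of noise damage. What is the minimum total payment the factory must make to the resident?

279

Efficient level: marginal profit ≥ marginal noise damage through level 2, so k* = 2.
With the resident holding the right, the factory must at least compensate total damage at k*: 112 + 167 = 279.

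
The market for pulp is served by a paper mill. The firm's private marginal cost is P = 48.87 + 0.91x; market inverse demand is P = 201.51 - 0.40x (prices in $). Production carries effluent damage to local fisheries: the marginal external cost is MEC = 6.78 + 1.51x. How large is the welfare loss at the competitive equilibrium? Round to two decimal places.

Market equilibrium (private): 48.87 + 0.91x = 201.51 - 0.40x → x_m = 116.5191.
Social marginal cost = private MC + MEC = 55.65 + 2.42x.
Set SMC = demand: 55.65 + 2.42x = 201.51 - 0.40x → x* = 51.7234.
The welfare-loss triangle has base |x_m − x*| and height MEC(x_m) (the vertical gap between SMC and demand is zero at x* and MEC at x_m).
DWL = ½ × 64.7957 × 182.7238 = 5919.8583.

DWL = $5919.86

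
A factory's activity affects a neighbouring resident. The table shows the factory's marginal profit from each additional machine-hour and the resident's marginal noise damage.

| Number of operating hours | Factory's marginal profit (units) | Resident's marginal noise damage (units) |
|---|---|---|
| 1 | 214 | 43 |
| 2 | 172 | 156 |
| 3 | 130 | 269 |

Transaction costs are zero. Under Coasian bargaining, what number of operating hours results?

Bargaining reaches the level where marginal profit last exceeds marginal noise damage.
That holds through level 2 (172 ≥ 156) but not at 3 (130 < 269).

2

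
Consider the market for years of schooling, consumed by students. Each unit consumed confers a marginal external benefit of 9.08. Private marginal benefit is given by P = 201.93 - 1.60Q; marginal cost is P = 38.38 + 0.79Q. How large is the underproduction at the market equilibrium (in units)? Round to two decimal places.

3.80 units

Market equilibrium (private): 38.38 + 0.79Q = 201.93 - 1.60Q → Q_m = 68.4310.
Social marginal benefit = demand + MEB = 211.01 - 1.60Q.
Set SMB = MC: 211.01 - 1.60Q = 38.38 + 0.79Q → Q* = 72.2301.
Gap = |68.4310 − 72.2301| = 3.7991.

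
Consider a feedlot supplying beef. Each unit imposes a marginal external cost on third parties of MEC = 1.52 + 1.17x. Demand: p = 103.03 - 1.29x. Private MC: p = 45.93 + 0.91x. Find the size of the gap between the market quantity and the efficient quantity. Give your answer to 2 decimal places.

Market equilibrium (private): 45.93 + 0.91x = 103.03 - 1.29x → x_m = 25.9545.
Social marginal cost = private MC + MEC = 47.45 + 2.08x.
Set SMC = demand: 47.45 + 2.08x = 103.03 - 1.29x → x* = 16.4926.
Gap = |25.9545 − 16.4926| = 9.4619.

9.46 units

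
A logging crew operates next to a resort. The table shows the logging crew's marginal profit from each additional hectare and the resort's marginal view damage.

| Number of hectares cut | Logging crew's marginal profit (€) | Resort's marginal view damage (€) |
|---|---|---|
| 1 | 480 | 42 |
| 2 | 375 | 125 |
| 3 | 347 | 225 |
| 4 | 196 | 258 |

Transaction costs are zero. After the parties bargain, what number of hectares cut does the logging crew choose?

Bargaining reaches the level where marginal profit last exceeds marginal view damage.
That holds through level 3 (347 ≥ 225) but not at 4 (196 < 258).

3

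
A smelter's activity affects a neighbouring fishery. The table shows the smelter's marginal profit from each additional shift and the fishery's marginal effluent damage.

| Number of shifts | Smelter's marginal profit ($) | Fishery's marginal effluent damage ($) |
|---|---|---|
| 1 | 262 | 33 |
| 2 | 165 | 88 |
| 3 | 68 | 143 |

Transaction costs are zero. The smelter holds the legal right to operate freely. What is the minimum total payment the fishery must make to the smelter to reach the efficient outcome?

Left alone the smelter would choose level 3 (marginal profit stays positive).
Efficient level: k* = 2 (marginal profit ≥ marginal effluent damage through 2).
The fishery must at least cover the smelter's forgone profit from cutting 3→2: 68 = 68.

$68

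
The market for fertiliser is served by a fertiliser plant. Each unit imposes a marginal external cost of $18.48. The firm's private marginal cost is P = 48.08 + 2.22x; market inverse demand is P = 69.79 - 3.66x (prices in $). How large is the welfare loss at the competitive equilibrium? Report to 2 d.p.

Market equilibrium (private): 48.08 + 2.22x = 69.79 - 3.66x → x_m = 3.6922.
Social marginal cost = private MC + MEC = 66.56 + 2.22x.
Set SMC = demand: 66.56 + 2.22x = 69.79 - 3.66x → x* = 0.5493.
The loss is the area between SMC and demand from x* to x_m; with linear curves that's a triangle of height MEC(x_m).
DWL = ½ × 3.1429 × 18.4800 = 29.0404.

DWL = $29.04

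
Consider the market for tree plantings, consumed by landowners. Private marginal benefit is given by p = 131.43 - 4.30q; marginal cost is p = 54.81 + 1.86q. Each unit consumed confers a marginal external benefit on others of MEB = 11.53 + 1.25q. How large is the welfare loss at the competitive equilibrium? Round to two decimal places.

Market equilibrium (private): 54.81 + 1.86q = 131.43 - 4.30q → q_m = 12.4383.
Social marginal benefit = demand + MEB = 142.96 - 3.05q.
Set SMB = MC: 142.96 - 3.05q = 54.81 + 1.86q → q* = 17.9532.
Height of the DWL triangle at q_m is SMB(q_m) − MC(q_m) = MEB(q_m) = 27.0779.
DWL = ½ × 5.5149 × 27.0779 = 74.6660.

DWL = 74.67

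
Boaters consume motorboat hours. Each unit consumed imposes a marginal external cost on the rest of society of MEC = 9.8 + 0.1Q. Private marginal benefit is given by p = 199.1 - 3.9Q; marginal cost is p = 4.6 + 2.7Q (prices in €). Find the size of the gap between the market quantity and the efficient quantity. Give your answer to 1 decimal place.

Market equilibrium (private): 4.6 + 2.7Q = 199.1 - 3.9Q → Q_m = 29.4697.
Social marginal benefit = demand − MEC = 189.3 - 4.0Q.
Set SMB = MC: 189.3 - 4.0Q = 4.6 + 2.7Q → Q* = 27.5672.
Gap = |29.4697 − 27.5672| = 1.9025.

1.9 units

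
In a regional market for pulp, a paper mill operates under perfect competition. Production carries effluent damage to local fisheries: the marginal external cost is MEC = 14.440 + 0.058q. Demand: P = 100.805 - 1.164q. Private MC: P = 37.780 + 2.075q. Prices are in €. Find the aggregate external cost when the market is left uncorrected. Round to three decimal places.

Market equilibrium (private): 37.780 + 2.075q = 100.805 - 1.164q → q_m = 19.4582.
Total external cost = ∫₀^{q_m} (14.440 + 0.058q) dq = 14.440×19.4582 + ½×0.058×19.4582² = 291.9564.

€291.956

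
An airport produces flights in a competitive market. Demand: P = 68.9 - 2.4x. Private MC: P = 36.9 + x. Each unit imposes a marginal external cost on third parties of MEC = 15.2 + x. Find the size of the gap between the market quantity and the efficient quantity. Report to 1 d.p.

Market equilibrium (private): 36.9 + x = 68.9 - 2.4x → x_m = 9.4118.
Social marginal cost = private MC + MEC = 52.1 + 2.0x.
Set SMC = demand: 52.1 + 2.0x = 68.9 - 2.4x → x* = 3.8182.
Gap = |9.4118 − 3.8182| = 5.5936.

5.6 units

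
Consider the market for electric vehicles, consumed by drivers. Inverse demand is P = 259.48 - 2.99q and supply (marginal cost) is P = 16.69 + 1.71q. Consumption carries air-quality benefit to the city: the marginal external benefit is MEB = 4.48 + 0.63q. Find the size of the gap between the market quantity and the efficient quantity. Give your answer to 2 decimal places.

9.10 units

Market equilibrium (private): 16.69 + 1.71q = 259.48 - 2.99q → q_m = 51.6574.
Social marginal benefit = demand + MEB = 263.96 - 2.36q.
Set SMB = MC: 263.96 - 2.36q = 16.69 + 1.71q → q* = 60.7543.
Gap = |51.6574 − 60.7543| = 9.0969.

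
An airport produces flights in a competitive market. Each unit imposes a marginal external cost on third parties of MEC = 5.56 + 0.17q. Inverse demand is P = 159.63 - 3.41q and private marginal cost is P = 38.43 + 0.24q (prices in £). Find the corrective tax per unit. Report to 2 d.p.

tax = £10.71 per unit

Social marginal cost = private MC + MEC = 43.99 + 0.41q.
Set SMC = demand: 43.99 + 0.41q = 159.63 - 3.41q → q* = 30.2723.
The Pigouvian tax equals MEC at q*: 5.56 + 0.17×30.2723 = 10.7063.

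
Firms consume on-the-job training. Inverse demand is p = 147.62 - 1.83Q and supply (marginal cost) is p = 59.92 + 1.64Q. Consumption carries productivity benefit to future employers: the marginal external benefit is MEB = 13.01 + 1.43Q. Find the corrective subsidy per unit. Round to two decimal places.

subsidy = 83.61 per unit

Social marginal benefit = demand + MEB = 160.63 - 0.40Q.
Set SMB = MC: 160.63 - 0.40Q = 59.92 + 1.64Q → Q* = 49.3676.
The Pigouvian subsidy equals MEB at Q*: 13.01 + 1.43×49.3676 = 83.6057.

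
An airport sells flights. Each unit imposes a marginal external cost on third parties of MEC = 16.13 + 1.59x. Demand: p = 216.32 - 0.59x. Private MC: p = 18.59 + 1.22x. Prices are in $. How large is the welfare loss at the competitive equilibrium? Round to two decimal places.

Market equilibrium (private): 18.59 + 1.22x = 216.32 - 0.59x → x_m = 109.2431.
Social marginal cost = private MC + MEC = 34.72 + 2.81x.
Set SMC = demand: 34.72 + 2.81x = 216.32 - 0.59x → x* = 53.4118.
Between x* and x_m the wedge SMC − demand runs linearly from 0 to MEC(x_m), so the loss is a triangle.
DWL = ½ × 55.8313 × 189.8265 = 5299.1301.

DWL = $5299.13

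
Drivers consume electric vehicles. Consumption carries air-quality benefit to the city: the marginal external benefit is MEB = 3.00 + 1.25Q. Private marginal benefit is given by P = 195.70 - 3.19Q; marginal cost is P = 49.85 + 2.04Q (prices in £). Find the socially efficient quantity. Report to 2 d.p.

Social marginal benefit = demand + MEB = 198.70 - 1.94Q.
Set SMB = MC: 198.70 - 1.94Q = 49.85 + 2.04Q → Q* = 37.3995.

Q* = 37.40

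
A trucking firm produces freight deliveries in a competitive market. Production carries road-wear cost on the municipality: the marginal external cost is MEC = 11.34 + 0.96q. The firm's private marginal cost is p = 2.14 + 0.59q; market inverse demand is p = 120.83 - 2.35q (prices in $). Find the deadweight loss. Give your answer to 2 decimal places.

DWL = $321.74

Market equilibrium (private): 2.14 + 0.59q = 120.83 - 2.35q → q_m = 40.3707.
Social marginal cost = private MC + MEC = 13.48 + 1.55q.
Set SMC = demand: 13.48 + 1.55q = 120.83 - 2.35q → q* = 27.5256.
Height of the DWL triangle at q_m is SMC(q_m) − demand(q_m) = MEC(q_m) = 50.0959.
DWL = ½ × 12.8451 × 50.0959 = 321.7434.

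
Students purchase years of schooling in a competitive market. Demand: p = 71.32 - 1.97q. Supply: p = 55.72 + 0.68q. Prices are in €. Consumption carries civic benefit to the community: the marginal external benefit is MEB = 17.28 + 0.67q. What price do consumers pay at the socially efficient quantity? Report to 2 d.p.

Social marginal benefit = demand + MEB = 88.60 - 1.30q.
Set SMB = MC: 88.60 - 1.30q = 55.72 + 0.68q → q* = 16.6061.
Consumer price on the demand curve at q*: 71.32 − 1.97×16.6061 = 38.6060.

P = €38.61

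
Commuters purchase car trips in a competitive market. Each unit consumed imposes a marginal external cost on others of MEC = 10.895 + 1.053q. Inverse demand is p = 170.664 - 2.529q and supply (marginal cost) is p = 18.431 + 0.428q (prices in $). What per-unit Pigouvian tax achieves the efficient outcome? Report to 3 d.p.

tax = $48.009 per unit

Social marginal benefit = demand − MEC = 159.769 - 3.582q.
Set SMB = MC: 159.769 - 3.582q = 18.431 + 0.428q → q* = 35.2464.
The Pigouvian tax equals MEC at q*: 10.895 + 1.053×35.2464 = 48.0095.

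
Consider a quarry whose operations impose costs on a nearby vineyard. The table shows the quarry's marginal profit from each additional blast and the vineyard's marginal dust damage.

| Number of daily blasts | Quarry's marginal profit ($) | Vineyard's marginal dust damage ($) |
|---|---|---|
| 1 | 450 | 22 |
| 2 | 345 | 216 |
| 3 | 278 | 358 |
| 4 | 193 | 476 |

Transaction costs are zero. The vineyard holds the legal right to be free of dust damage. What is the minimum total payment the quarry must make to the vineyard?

$238

Efficient level: marginal profit ≥ marginal dust damage through level 2, so k* = 2.
With the vineyard holding the right, the quarry must at least compensate total damage at k*: 22 + 216 = 238.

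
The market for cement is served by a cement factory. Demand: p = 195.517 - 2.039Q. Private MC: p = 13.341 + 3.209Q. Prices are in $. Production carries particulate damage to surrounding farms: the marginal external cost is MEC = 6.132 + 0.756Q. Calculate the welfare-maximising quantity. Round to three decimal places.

Q* = 29.321

Social marginal cost = private MC + MEC = 19.473 + 3.965Q.
Set SMC = demand: 19.473 + 3.965Q = 195.517 - 2.039Q → Q* = 29.3211.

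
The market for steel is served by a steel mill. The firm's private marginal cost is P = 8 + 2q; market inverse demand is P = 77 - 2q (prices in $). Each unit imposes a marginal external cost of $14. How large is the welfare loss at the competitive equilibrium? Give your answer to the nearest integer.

DWL = $25

Market equilibrium (private): 8 + 2q = 77 - 2q → q_m = 17.2500.
Social marginal cost = private MC + MEC = 22 + 2q.
Set SMC = demand: 22 + 2q = 77 - 2q → q* = 13.7500.
Height of the DWL triangle at q_m is SMC(q_m) − demand(q_m) = MEC(q_m) = 14.0000.
DWL = ½ × 3.5000 × 14.0000 = 24.5000.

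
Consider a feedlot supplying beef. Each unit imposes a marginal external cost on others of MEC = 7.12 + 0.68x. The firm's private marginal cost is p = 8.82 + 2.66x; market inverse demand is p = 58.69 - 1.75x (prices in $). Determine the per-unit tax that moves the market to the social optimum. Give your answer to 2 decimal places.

Social marginal cost = private MC + MEC = 15.94 + 3.34x.
Set SMC = demand: 15.94 + 3.34x = 58.69 - 1.75x → x* = 8.3988.
The Pigouvian tax equals MEC at x*: 7.12 + 0.68×8.3988 = 12.8312.

tax = $12.83 per unit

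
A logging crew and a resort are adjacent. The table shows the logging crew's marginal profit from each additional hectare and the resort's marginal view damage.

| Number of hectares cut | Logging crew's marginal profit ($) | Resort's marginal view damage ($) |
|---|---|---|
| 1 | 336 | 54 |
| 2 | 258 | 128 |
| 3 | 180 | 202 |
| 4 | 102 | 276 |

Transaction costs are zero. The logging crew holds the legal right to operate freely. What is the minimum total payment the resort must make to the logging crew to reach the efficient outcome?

$282

Left alone the logging crew would choose level 4 (marginal profit stays positive).
Efficient level: k* = 2 (marginal profit ≥ marginal view damage through 2).
The resort must at least cover the logging crew's forgone profit from cutting 4→2: 180 + 102 = 282.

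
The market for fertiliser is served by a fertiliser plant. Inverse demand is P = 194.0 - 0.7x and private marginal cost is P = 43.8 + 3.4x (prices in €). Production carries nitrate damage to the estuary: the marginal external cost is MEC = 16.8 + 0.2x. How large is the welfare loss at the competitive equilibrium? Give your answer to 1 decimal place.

DWL = €67.7

Market equilibrium (private): 43.8 + 3.4x = 194.0 - 0.7x → x_m = 36.6341.
Social marginal cost = private MC + MEC = 60.6 + 3.6x.
Set SMC = demand: 60.6 + 3.6x = 194.0 - 0.7x → x* = 31.0233.
Between x* and x_m the wedge SMC − demand runs linearly from 0 to MEC(x_m), so the loss is a triangle.
DWL = ½ × 5.6108 × 24.1268 = 67.6853.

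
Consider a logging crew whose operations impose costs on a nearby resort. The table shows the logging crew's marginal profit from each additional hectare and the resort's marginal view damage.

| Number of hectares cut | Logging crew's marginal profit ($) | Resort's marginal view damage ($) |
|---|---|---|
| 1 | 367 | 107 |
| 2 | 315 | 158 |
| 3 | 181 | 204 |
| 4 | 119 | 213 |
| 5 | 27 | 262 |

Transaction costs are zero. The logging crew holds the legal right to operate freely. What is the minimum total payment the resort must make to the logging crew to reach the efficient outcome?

Left alone the logging crew would choose level 5 (marginal profit stays positive).
Efficient level: k* = 2 (marginal profit ≥ marginal view damage through 2).
The resort must at least cover the logging crew's forgone profit from cutting 5→2: 181 + 119 + 27 = 327.

$327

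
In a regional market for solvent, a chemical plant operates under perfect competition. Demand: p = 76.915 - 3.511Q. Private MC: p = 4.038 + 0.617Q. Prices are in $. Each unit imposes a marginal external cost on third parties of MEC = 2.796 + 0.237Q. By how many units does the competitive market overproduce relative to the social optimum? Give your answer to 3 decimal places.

Market equilibrium (private): 4.038 + 0.617Q = 76.915 - 3.511Q → Q_m = 17.6543.
Social marginal cost = private MC + MEC = 6.834 + 0.854Q.
Set SMC = demand: 6.834 + 0.854Q = 76.915 - 3.511Q → Q* = 16.0552.
Gap = |17.6543 − 16.0552| = 1.5991.

1.599 units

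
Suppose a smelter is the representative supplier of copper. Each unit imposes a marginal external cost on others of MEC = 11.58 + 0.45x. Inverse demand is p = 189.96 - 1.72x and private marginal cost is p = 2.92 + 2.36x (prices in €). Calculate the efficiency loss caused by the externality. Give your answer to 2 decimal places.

DWL = €114.51

Market equilibrium (private): 2.92 + 2.36x = 189.96 - 1.72x → x_m = 45.8431.
Social marginal cost = private MC + MEC = 14.50 + 2.81x.
Set SMC = demand: 14.50 + 2.81x = 189.96 - 1.72x → x* = 38.7329.
Between x* and x_m the wedge SMC − demand runs linearly from 0 to MEC(x_m), so the loss is a triangle.
DWL = ½ × 7.1102 × 32.2094 = 114.5076.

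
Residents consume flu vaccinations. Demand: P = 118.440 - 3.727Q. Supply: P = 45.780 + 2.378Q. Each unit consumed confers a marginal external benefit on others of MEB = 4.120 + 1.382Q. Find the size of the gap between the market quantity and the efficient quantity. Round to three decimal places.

Market equilibrium (private): 45.780 + 2.378Q = 118.440 - 3.727Q → Q_m = 11.9017.
Social marginal benefit = demand + MEB = 122.560 - 2.345Q.
Set SMB = MC: 122.560 - 2.345Q = 45.780 + 2.378Q → Q* = 16.2566.
Gap = |11.9017 − 16.2566| = 4.3549.

4.355 units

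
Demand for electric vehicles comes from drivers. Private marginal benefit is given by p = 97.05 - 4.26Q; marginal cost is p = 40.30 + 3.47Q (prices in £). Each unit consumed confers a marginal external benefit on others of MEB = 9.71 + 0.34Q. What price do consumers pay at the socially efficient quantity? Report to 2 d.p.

Social marginal benefit = demand + MEB = 106.76 - 3.92Q.
Set SMB = MC: 106.76 - 3.92Q = 40.30 + 3.47Q → Q* = 8.9932.
Consumer price on the demand curve at Q*: 97.05 − 4.26×8.9932 = 58.7390.

P = £58.74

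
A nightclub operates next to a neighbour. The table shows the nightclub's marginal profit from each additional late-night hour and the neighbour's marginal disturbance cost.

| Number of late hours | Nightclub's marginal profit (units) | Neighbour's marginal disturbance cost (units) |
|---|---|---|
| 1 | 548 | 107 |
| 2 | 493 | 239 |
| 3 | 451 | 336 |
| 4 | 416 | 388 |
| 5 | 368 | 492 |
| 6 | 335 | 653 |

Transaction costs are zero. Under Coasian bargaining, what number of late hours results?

Bargaining reaches the level where marginal profit last exceeds marginal disturbance cost.
That holds through level 4 (416 ≥ 388) but not at 5 (368 < 492).

4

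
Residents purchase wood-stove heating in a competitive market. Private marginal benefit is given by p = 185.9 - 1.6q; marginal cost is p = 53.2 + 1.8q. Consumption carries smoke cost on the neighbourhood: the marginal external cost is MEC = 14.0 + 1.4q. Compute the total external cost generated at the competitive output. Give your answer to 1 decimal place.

Market equilibrium (private): 53.2 + 1.8q = 185.9 - 1.6q → q_m = 39.0294.
Total external cost = ∫₀^{q_m} (14.0 + 1.4q) dq = 14.0×39.0294 + ½×1.4×39.0294² = 1612.7174.

1612.7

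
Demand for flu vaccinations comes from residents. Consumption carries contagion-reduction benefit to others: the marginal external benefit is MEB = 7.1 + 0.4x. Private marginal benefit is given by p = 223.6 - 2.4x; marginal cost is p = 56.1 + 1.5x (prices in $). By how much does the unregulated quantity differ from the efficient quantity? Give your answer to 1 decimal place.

Market equilibrium (private): 56.1 + 1.5x = 223.6 - 2.4x → x_m = 42.9487.
Social marginal benefit = demand + MEB = 230.7 - 2.0x.
Set SMB = MC: 230.7 - 2.0x = 56.1 + 1.5x → x* = 49.8857.
Gap = |42.9487 − 49.8857| = 6.9370.

6.9 units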